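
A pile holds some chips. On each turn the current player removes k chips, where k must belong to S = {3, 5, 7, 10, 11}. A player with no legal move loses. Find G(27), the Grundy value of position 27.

n :  0  1  2  3  4  5  6  7  8  9 10 11 12 13 14 15 16 17 18 19 20 21 22 23 24 25 26 27
G :  0  0  0  1  1  1  2  2  2  3  3  3  4  4  0  0  0  1  1  1  2  2  2  3  3  3  4  4

4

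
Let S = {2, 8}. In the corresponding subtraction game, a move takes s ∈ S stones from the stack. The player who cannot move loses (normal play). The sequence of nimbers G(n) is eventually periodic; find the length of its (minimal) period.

n :  0  1  2  3  4  5  6  7  8  9 10 11 12 13 14 15 16 17 18 19 20 21
G :  0  0  1  1  0  0  1  1  2  2  0  0  1  1  0  0  1  1  2  2  0  0
G(n+10) = G(n) holds for n = 0,…,7 (a full window of length max(S) = 8), so the sequence is purely periodic with period 10.

10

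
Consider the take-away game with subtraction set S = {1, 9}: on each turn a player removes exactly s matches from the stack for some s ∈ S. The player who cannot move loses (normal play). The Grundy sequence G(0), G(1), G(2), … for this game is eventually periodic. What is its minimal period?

n :  0  1  2  3  4  5  6  7  8  9 10 11 12 13 14
G :  0  1  0  1  0  1  0  1  0  1  0  1  0  1  0
G(n+2) = G(n) holds for n = 0,…,8 (a full window of length max(S) = 9), so the sequence is purely periodic with period 2.

2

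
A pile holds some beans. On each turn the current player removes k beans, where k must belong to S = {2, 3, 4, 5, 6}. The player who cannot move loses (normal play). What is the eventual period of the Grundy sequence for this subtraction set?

n :  0  1  2  3  4  5  6  7  8  9 10 11 12 13 14 15 16 17
G :  0  0  1  1  2  2  3  3  0  0  1  1  2  2  3  3  0  0
G(n+8) = G(n) holds for n = 0,…,5 (a full window of length max(S) = 6), so the sequence is purely periodic with period 8.

8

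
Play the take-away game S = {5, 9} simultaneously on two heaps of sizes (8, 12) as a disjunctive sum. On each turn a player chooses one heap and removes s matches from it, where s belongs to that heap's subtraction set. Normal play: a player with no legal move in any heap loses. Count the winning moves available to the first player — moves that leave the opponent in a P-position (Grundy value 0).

1

All heaps use S = {5, 9}:
n :  0  1  2  3  4  5  6  7  8  9 10 11 12
G :  0  0  0  0  0  1  1  1  1  1  2  2  2
Heap A: G(8) = 1.
Heap B: G(12) = 2.
Combined Grundy value = 1 ⊕ 2 = 3.
A winning move leaves total XOR = 0, i.e. changes one component's Grundy value g to g ⊕ X where X is the current total.
Heap A: need g' = 1⊕3 = 2. Options: 8−5→G=0. Hits: 0.
Heap B: need g' = 2⊕3 = 1. Options: 12−5→G=1, 12−9→G=0. Hits: 1.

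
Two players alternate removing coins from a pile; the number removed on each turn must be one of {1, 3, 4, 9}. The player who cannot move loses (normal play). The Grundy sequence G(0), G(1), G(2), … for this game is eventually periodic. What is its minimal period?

G(0) = 0
G(1) = mex{0} = 1
G(2) = mex{1} = 0
G(3) = mex{0,0} = 1
G(4) = mex{1,1,0} = 2
G(5) = mex{2,0,1} = 3
G(6) = mex{3,1,0} = 2
G(7) = mex{2,2,1} = 0
G(8) = mex{0,3,2} = 1
G(9) = mex{1,2,3,0} = 4
G(10) = mex{4,0,2,1} = 3
G(11) = mex{3,1,0,0} = 2
G(12) = mex{2,4,1,1} = 0
G(13) = mex{0,3,4,2} = 1
G(14) = mex{1,2,3,3} = 0
G(15) = mex{0,0,2,2} = 1
G(16) = mex{1,1,0,0} = 2
G(17) = mex{2,0,1,1} = 3
G(18) = mex{3,1,0,4} = 2
G(19) = mex{2,2,1,3} = 0
G(20) = mex{0,3,2,2} = 1
G(21) = mex{1,2,3,0} = 4
G(22) = mex{4,0,2,1} = 3
G(23) = mex{3,1,0,0} = 2
G(24) = mex{2,4,1,1} = 0
G(25) = mex{0,3,4,2} = 1
G(n+12) = G(n) holds for n = 0,…,8 (a full window of length max(S) = 9), so the sequence is purely periodic with period 12.

12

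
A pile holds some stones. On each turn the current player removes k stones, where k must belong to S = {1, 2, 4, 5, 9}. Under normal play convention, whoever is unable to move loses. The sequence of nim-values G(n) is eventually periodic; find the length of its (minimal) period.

13

G(0) = 0
G(1) = mex{0} = 1
G(2) = mex{1,0} = 2
G(3) = mex{2,1} = 0
G(4) = mex{0,2,0} = 1
G(5) = mex{1,0,1,0} = 2
G(6) = mex{2,1,2,1} = 0
G(7) = mex{0,2,0,2} = 1
G(8) = mex{1,0,1,0} = 2
G(9) = mex{2,1,2,1,0} = 3
G(10) = mex{3,2,0,2,1} = 4
G(11) = mex{4,3,1,0,2} = 5
G(12) = mex{5,4,2,1,0} = 3
G(13) = mex{3,5,3,2,1} = 0
G(14) = mex{0,3,4,3,2} = 1
G(15) = mex{1,0,5,4,0} = 2
G(16) = mex{2,1,3,5,1} = 0
G(17) = mex{0,2,0,3,2} = 1
G(18) = mex{1,0,1,0,3} = 2
G(19) = mex{2,1,2,1,4} = 0
G(20) = mex{0,2,0,2,5} = 1
G(21) = mex{1,0,1,0,3} = 2
G(22) = mex{2,1,2,1,0} = 3
G(23) = mex{3,2,0,2,1} = 4
G(24) = mex{4,3,1,0,2} = 5
G(25) = mex{5,4,2,1,0} = 3
G(26) = mex{3,5,3,2,1} = 0
G(27) = mex{0,3,4,3,2} = 1
G(n+13) = G(n) holds for n = 0,…,8 (a full window of length max(S) = 9), so the sequence is purely periodic with period 13.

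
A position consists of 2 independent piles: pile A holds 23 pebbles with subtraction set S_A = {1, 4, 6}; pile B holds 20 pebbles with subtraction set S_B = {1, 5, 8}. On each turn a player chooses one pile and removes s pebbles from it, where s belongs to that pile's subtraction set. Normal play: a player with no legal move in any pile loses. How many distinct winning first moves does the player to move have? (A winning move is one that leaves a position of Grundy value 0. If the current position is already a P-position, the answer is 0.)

0

Pile A, S = {1, 4, 6}:
n :  0  1  2  3  4  5  6  7  8  9 10 11 12 13 14 15 16 17 18 19 20 21 22 23
G :  0  1  0  1  2  0  1  0  1  2  0  1  0  1  2  0  1  0  1  2  0  1  0  1
G_A(23) = 1.
Pile B, S = {1, 5, 8}:
G(0) = 0
G(1) = mex{0} = 1
G(2) = mex{1} = 0
G(3) = mex{0} = 1
G(4) = mex{1} = 0
G(5) = mex{0,0} = 1
G(6) = mex{1,1} = 0
G(7) = mex{0,0} = 1
G(8) = mex{1,1,0} = 2
G(9) = mex{2,0,1} = 3
G(10) = mex{3,1,0} = 2
G(11) = mex{2,0,1} = 3
G(12) = mex{3,1,0} = 2
G(13) = mex{2,2,1} = 0
G(14) = mex{0,3,0} = 1
G(15) = mex{1,2,1} = 0
G(16) = mex{0,3,2} = 1
G(17) = mex{1,2,3} = 0
G(18) = mex{0,0,2} = 1
G(19) = mex{1,1,3} = 0
G(20) = mex{0,0,2} = 1
G_B(20) = 1.
Combined Grundy value = 1 ⊕ 1 = 0.
A winning move leaves total XOR = 0, i.e. changes one component's Grundy value g to g ⊕ X where X is the current total.
Pile A: target g' = 1⊕0 = 1, but every legal move changes the Grundy value (mex property), so 0 moves.
Pile B: target g' = 1⊕0 = 1, but every legal move changes the Grundy value (mex property), so 0 moves.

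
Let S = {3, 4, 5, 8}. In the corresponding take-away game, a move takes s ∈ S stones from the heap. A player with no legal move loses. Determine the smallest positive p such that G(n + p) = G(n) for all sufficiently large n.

G(0) = 0
G(1) = mex{} = 0
G(2) = mex{} = 0
G(3) = mex{0} = 1
G(4) = mex{0,0} = 1
G(5) = mex{0,0,0} = 1
G(6) = mex{1,0,0} = 2
G(7) = mex{1,1,0} = 2
G(8) = mex{1,1,1,0} = 2
G(9) = mex{2,1,1,0} = 3
G(10) = mex{2,2,1,0} = 3
G(11) = mex{2,2,2,1} = 0
G(12) = mex{3,2,2,1} = 0
G(13) = mex{3,3,2,1} = 0
G(14) = mex{0,3,3,2} = 1
G(15) = mex{0,0,3,2} = 1
G(16) = mex{0,0,0,2} = 1
G(17) = mex{1,0,0,3} = 2
G(18) = mex{1,1,0,3} = 2
G(19) = mex{1,1,1,0} = 2
G(20) = mex{2,1,1,0} = 3
G(21) = mex{2,2,1,0} = 3
G(22) = mex{2,2,2,1} = 0
G(23) = mex{3,2,2,1} = 0
G(n+11) = G(n) holds for n = 0,…,7 (a full window of length max(S) = 8), so the sequence is purely periodic with period 11.

11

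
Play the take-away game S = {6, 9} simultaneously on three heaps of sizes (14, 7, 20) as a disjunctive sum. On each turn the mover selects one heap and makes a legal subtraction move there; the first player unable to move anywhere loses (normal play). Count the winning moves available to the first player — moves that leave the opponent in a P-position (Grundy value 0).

All heaps use S = {6, 9}:
n :  0  1  2  3  4  5  6  7  8  9 10 11 12 13 14 15 16 17 18 19 20
G :  0  0  0  0  0  0  1  1  1  1  1  1  2  2  2  0  0  0  0  0  0
Heap A: G(14) = 2.
Heap B: G(7) = 1.
Heap C: G(20) = 0.
Combined Grundy value = 2 ⊕ 1 ⊕ 0 = 3.
A winning move leaves total XOR = 0, i.e. changes one component's Grundy value g to g ⊕ X where X is the current total.
Heap A: need g' = 2⊕3 = 1. Options: 14−6→G=1, 14−9→G=0. Hits: 1.
Heap B: need g' = 1⊕3 = 2. Options: 7−6→G=0. Hits: 0.
Heap C: need g' = 0⊕3 = 3. Options: 20−6→G=2, 20−9→G=1. Hits: 0.

1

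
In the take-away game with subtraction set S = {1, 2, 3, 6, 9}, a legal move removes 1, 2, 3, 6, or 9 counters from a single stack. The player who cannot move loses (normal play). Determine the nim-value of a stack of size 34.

G(0) = 0
G(1) = mex{0} = 1
G(2) = mex{1,0} = 2
G(3) = mex{2,1,0} = 3
G(4) = mex{3,2,1} = 0
G(5) = mex{0,3,2} = 1
G(6) = mex{1,0,3,0} = 2
G(7) = mex{2,1,0,1} = 3
G(8) = mex{3,2,1,2} = 0
G(9) = mex{0,3,2,3,0} = 1
G(10) = mex{1,0,3,0,1} = 2
G(11) = mex{2,1,0,1,2} = 3
G(12) = mex{3,2,1,2,3} = 0
G(13) = mex{0,3,2,3,0} = 1
G(14) = mex{1,0,3,0,1} = 2
G(15) = mex{2,1,0,1,2} = 3
G(16) = mex{3,2,1,2,3} = 0
G(17) = mex{0,3,2,3,0} = 1
G(18) = mex{1,0,3,0,1} = 2
G(19) = mex{2,1,0,1,2} = 3
G(20) = mex{3,2,1,2,3} = 0
G(21) = mex{0,3,2,3,0} = 1
G(22) = mex{1,0,3,0,1} = 2
G(23) = mex{2,1,0,1,2} = 3
G(24) = mex{3,2,1,2,3} = 0
G(25) = mex{0,3,2,3,0} = 1
G(26) = mex{1,0,3,0,1} = 2
G(27) = mex{2,1,0,1,2} = 3
G(28) = mex{3,2,1,2,3} = 0
G(29) = mex{0,3,2,3,0} = 1
G(30) = mex{1,0,3,0,1} = 2
G(31) = mex{2,1,0,1,2} = 3
G(32) = mex{3,2,1,2,3} = 0
G(33) = mex{0,3,2,3,0} = 1
G(34) = mex{1,0,3,0,1} = 2

2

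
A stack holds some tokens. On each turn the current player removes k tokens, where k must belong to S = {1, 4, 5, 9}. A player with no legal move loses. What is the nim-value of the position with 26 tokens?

0

G(0) = 0
G(1) = mex{0} = 1
G(2) = mex{1} = 0
G(3) = mex{0} = 1
G(4) = mex{1,0} = 2
G(5) = mex{2,1,0} = 3
G(6) = mex{3,0,1} = 2
G(7) = mex{2,1,0} = 3
G(8) = mex{3,2,1} = 0
G(9) = mex{0,3,2,0} = 1
G(10) = mex{1,2,3,1} = 0
G(11) = mex{0,3,2,0} = 1
G(12) = mex{1,0,3,1} = 2
G(13) = mex{2,1,0,2} = 3
G(14) = mex{3,0,1,3} = 2
G(15) = mex{2,1,0,2} = 3
G(16) = mex{3,2,1,3} = 0
G(17) = mex{0,3,2,0} = 1
G(18) = mex{1,2,3,1} = 0
G(19) = mex{0,3,2,0} = 1
G(20) = mex{1,0,3,1} = 2
G(21) = mex{2,1,0,2} = 3
G(22) = mex{3,0,1,3} = 2
G(23) = mex{2,1,0,2} = 3
G(24) = mex{3,2,1,3} = 0
G(25) = mex{0,3,2,0} = 1
G(26) = mex{1,2,3,1} = 0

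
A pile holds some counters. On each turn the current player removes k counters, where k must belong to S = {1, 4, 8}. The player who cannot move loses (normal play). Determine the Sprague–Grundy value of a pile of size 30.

1

n :  0  1  2  3  4  5  6  7  8  9 10 11 12 13 14 15 16 17 18 19 20 21 22 23 24 25 26 27 28 29 30
G :  0  1  0  1  2  0  1  0  1  2  3  2  0  1  0  1  2  0  1  0  1  2  3  2  0  1  0  1  2  0  1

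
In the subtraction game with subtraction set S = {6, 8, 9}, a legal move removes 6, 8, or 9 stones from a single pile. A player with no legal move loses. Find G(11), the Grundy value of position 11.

n :  0  1  2  3  4  5  6  7  8  9 10 11
G :  0  0  0  0  0  0  1  1  1  1  1  1

1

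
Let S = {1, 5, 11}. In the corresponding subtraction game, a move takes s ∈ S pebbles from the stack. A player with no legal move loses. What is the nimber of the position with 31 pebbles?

n :  0  1  2  3  4  5  6  7  8  9 10 11 12 13 14 15 16 17 18 19 20 21 22 23 24 25 26 27 28 29 30 31
G :  0  1  0  1  0  1  0  1  0  1  0  1  0  1  0  1  0  1  0  1  0  1  0  1  0  1  0  1  0  1  0  1

1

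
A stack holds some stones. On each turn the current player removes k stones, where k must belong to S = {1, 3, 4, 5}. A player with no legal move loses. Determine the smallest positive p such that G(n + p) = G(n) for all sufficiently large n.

8

G(0) = 0
G(1) = mex{0} = 1
G(2) = mex{1} = 0
G(3) = mex{0,0} = 1
G(4) = mex{1,1,0} = 2
G(5) = mex{2,0,1,0} = 3
G(6) = mex{3,1,0,1} = 2
G(7) = mex{2,2,1,0} = 3
G(8) = mex{3,3,2,1} = 0
G(9) = mex{0,2,3,2} = 1
G(10) = mex{1,3,2,3} = 0
G(11) = mex{0,0,3,2} = 1
G(12) = mex{1,1,0,3} = 2
G(13) = mex{2,0,1,0} = 3
G(14) = mex{3,1,0,1} = 2
G(15) = mex{2,2,1,0} = 3
G(16) = mex{3,3,2,1} = 0
G(17) = mex{0,2,3,2} = 1
G(n+8) = G(n) holds for n = 0,…,4 (a full window of length max(S) = 5), so the sequence is purely periodic with period 8.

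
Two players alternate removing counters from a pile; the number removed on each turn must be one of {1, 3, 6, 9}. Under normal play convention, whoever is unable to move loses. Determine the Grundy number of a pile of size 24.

G(0) = 0
G(1) = mex{0} = 1
G(2) = mex{1} = 0
G(3) = mex{0,0} = 1
G(4) = mex{1,1} = 0
G(5) = mex{0,0} = 1
G(6) = mex{1,1,0} = 2
G(7) = mex{2,0,1} = 3
G(8) = mex{3,1,0} = 2
G(9) = mex{2,2,1,0} = 3
G(10) = mex{3,3,0,1} = 2
G(11) = mex{2,2,1,0} = 3
G(12) = mex{3,3,2,1} = 0
G(13) = mex{0,2,3,0} = 1
G(14) = mex{1,3,2,1} = 0
G(15) = mex{0,0,3,2} = 1
G(16) = mex{1,1,2,3} = 0
G(17) = mex{0,0,3,2} = 1
G(18) = mex{1,1,0,3} = 2
G(19) = mex{2,0,1,2} = 3
G(20) = mex{3,1,0,3} = 2
G(21) = mex{2,2,1,0} = 3
G(22) = mex{3,3,0,1} = 2
G(23) = mex{2,2,1,0} = 3
G(24) = mex{3,3,2,1} = 0

0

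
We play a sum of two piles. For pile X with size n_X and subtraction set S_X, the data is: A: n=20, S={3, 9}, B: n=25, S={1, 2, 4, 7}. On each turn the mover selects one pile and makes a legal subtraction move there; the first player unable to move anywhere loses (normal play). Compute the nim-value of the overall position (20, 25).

Pile A, S = {3, 9}:
n :  0  1  2  3  4  5  6  7  8  9 10 11 12 13 14 15 16 17 18 19 20
G :  0  0  0  1  1  1  0  0  0  1  1  1  0  0  0  1  1  1  0  0  0
G_A(20) = 0.
Pile B, S = {1, 2, 4, 7}:
G(0) = 0
G(1) = mex{0} = 1
G(2) = mex{1,0} = 2
G(3) = mex{2,1} = 0
G(4) = mex{0,2,0} = 1
G(5) = mex{1,0,1} = 2
G(6) = mex{2,1,2} = 0
G(7) = mex{0,2,0,0} = 1
G(8) = mex{1,0,1,1} = 2
G(9) = mex{2,1,2,2} = 0
G(10) = mex{0,2,0,0} = 1
G(11) = mex{1,0,1,1} = 2
G(12) = mex{2,1,2,2} = 0
G(13) = mex{0,2,0,0} = 1
G(14) = mex{1,0,1,1} = 2
G(15) = mex{2,1,2,2} = 0
G(16) = mex{0,2,0,0} = 1
G(17) = mex{1,0,1,1} = 2
G(18) = mex{2,1,2,2} = 0
G(19) = mex{0,2,0,0} = 1
G(20) = mex{1,0,1,1} = 2
G(21) = mex{2,1,2,2} = 0
G(22) = mex{0,2,0,0} = 1
G(23) = mex{1,0,1,1} = 2
G(24) = mex{2,1,2,2} = 0
G(25) = mex{0,2,0,0} = 1
G_B(25) = 1.
Combined Grundy value = 0 ⊕ 1 = 1.

1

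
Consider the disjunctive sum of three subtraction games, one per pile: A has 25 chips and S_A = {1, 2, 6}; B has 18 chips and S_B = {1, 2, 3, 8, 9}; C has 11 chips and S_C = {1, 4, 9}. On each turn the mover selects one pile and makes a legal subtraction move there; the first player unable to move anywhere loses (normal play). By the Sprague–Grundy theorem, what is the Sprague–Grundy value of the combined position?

4

Pile A, S = {1, 2, 6}:
n :  0  1  2  3  4  5  6  7  8  9 10 11 12 13 14 15 16 17 18 19 20 21 22 23 24 25
G :  0  1  2  0  1  2  3  0  1  2  0  1  2  3  0  1  2  0  1  2  3  0  1  2  0  1
G_A(25) = 1.
Pile B, S = {1, 2, 3, 8, 9}:
n :  0  1  2  3  4  5  6  7  8  9 10 11 12 13 14 15 16 17 18
G :  0  1  2  3  0  1  2  3  4  5  0  1  2  3  0  1  2  3  4
G_B(18) = 4.
Pile C, S = {1, 4, 9}:
n :  0  1  2  3  4  5  6  7  8  9 10 11
G :  0  1  0  1  2  0  1  0  1  2  0  1
G_C(11) = 1.
Combined Grundy value = 1 ⊕ 4 ⊕ 1 = 4.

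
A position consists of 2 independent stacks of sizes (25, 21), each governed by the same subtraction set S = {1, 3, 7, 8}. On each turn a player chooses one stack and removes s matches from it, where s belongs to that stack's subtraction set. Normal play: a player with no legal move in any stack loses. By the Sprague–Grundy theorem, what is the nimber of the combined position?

2

All stacks use S = {1, 3, 7, 8}:
G(0) = 0
G(1) = mex{0} = 1
G(2) = mex{1} = 0
G(3) = mex{0,0} = 1
G(4) = mex{1,1} = 0
G(5) = mex{0,0} = 1
G(6) = mex{1,1} = 0
G(7) = mex{0,0,0} = 1
G(8) = mex{1,1,1,0} = 2
G(9) = mex{2,0,0,1} = 3
G(10) = mex{3,1,1,0} = 2
G(11) = mex{2,2,0,1} = 3
G(12) = mex{3,3,1,0} = 2
G(13) = mex{2,2,0,1} = 3
G(14) = mex{3,3,1,0} = 2
G(15) = mex{2,2,2,1} = 0
G(16) = mex{0,3,3,2} = 1
G(17) = mex{1,2,2,3} = 0
G(18) = mex{0,0,3,2} = 1
G(19) = mex{1,1,2,3} = 0
G(20) = mex{0,0,3,2} = 1
G(21) = mex{1,1,2,3} = 0
G(22) = mex{0,0,0,2} = 1
G(23) = mex{1,1,1,0} = 2
G(24) = mex{2,0,0,1} = 3
G(25) = mex{3,1,1,0} = 2
Stack A: G(25) = 2.
Stack B: G(21) = 0.
Combined Grundy value = 2 ⊕ 0 = 2.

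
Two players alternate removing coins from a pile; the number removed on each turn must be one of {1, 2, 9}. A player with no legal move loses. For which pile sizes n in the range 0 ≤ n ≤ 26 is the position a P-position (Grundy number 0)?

0, 3, 6, 10, 13, 16, 20, 23, 26

G(0) = 0
G(1) = mex{0} = 1
G(2) = mex{1,0} = 2
G(3) = mex{2,1} = 0
G(4) = mex{0,2} = 1
G(5) = mex{1,0} = 2
G(6) = mex{2,1} = 0
G(7) = mex{0,2} = 1
G(8) = mex{1,0} = 2
G(9) = mex{2,1,0} = 3
G(10) = mex{3,2,1} = 0
G(11) = mex{0,3,2} = 1
G(12) = mex{1,0,0} = 2
G(13) = mex{2,1,1} = 0
G(14) = mex{0,2,2} = 1
G(15) = mex{1,0,0} = 2
G(16) = mex{2,1,1} = 0
G(17) = mex{0,2,2} = 1
G(18) = mex{1,0,3} = 2
G(19) = mex{2,1,0} = 3
G(20) = mex{3,2,1} = 0
G(21) = mex{0,3,2} = 1
G(22) = mex{1,0,0} = 2
G(23) = mex{2,1,1} = 0
G(24) = mex{0,2,2} = 1
G(25) = mex{1,0,0} = 2
G(26) = mex{2,1,1} = 0
P-positions are exactly the n with G(n) = 0.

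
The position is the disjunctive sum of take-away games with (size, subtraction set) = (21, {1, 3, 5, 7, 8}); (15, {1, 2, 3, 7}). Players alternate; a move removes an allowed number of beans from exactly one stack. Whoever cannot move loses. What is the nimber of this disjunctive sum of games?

3

Stack A, S = {1, 3, 5, 7, 8}:
G(0) = 0
G(1) = mex{0} = 1
G(2) = mex{1} = 0
G(3) = mex{0,0} = 1
G(4) = mex{1,1} = 0
G(5) = mex{0,0,0} = 1
G(6) = mex{1,1,1} = 0
G(7) = mex{0,0,0,0} = 1
G(8) = mex{1,1,1,1,0} = 2
G(9) = mex{2,0,0,0,1} = 3
G(10) = mex{3,1,1,1,0} = 2
G(11) = mex{2,2,0,0,1} = 3
G(12) = mex{3,3,1,1,0} = 2
G(13) = mex{2,2,2,0,1} = 3
G(14) = mex{3,3,3,1,0} = 2
G(15) = mex{2,2,2,2,1} = 0
G(16) = mex{0,3,3,3,2} = 1
G(17) = mex{1,2,2,2,3} = 0
G(18) = mex{0,0,3,3,2} = 1
G(19) = mex{1,1,2,2,3} = 0
G(20) = mex{0,0,0,3,2} = 1
G(21) = mex{1,1,1,2,3} = 0
G_A(21) = 0.
Stack B, S = {1, 2, 3, 7}:
G(0) = 0
G(1) = mex{0} = 1
G(2) = mex{1,0} = 2
G(3) = mex{2,1,0} = 3
G(4) = mex{3,2,1} = 0
G(5) = mex{0,3,2} = 1
G(6) = mex{1,0,3} = 2
G(7) = mex{2,1,0,0} = 3
G(8) = mex{3,2,1,1} = 0
G(9) = mex{0,3,2,2} = 1
G(10) = mex{1,0,3,3} = 2
G(11) = mex{2,1,0,0} = 3
G(12) = mex{3,2,1,1} = 0
G(13) = mex{0,3,2,2} = 1
G(14) = mex{1,0,3,3} = 2
G(15) = mex{2,1,0,0} = 3
G_B(15) = 3.
Combined Grundy value = 0 ⊕ 3 = 3.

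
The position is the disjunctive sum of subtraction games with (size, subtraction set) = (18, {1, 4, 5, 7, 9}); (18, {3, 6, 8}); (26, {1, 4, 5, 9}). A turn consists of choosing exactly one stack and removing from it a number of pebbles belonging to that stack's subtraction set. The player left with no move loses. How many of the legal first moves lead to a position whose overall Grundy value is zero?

3

Stack A, S = {1, 4, 5, 7, 9}:
G(0) = 0
G(1) = mex{0} = 1
G(2) = mex{1} = 0
G(3) = mex{0} = 1
G(4) = mex{1,0} = 2
G(5) = mex{2,1,0} = 3
G(6) = mex{3,0,1} = 2
G(7) = mex{2,1,0,0} = 3
G(8) = mex{3,2,1,1} = 0
G(9) = mex{0,3,2,0,0} = 1
G(10) = mex{1,2,3,1,1} = 0
G(11) = mex{0,3,2,2,0} = 1
G(12) = mex{1,0,3,3,1} = 2
G(13) = mex{2,1,0,2,2} = 3
G(14) = mex{3,0,1,3,3} = 2
G(15) = mex{2,1,0,0,2} = 3
G(16) = mex{3,2,1,1,3} = 0
G(17) = mex{0,3,2,0,0} = 1
G(18) = mex{1,2,3,1,1} = 0
G_A(18) = 0.
Stack B, S = {3, 6, 8}:
n :  0  1  2  3  4  5  6  7  8  9 10 11 12 13 14 15 16 17 18
G :  0  0  0  1  1  1  2  2  2  3  3  0  0  0  1  1  1  2  2
G_B(18) = 2.
Stack C, S = {1, 4, 5, 9}:
G(0) = 0
G(1) = mex{0} = 1
G(2) = mex{1} = 0
G(3) = mex{0} = 1
G(4) = mex{1,0} = 2
G(5) = mex{2,1,0} = 3
G(6) = mex{3,0,1} = 2
G(7) = mex{2,1,0} = 3
G(8) = mex{3,2,1} = 0
G(9) = mex{0,3,2,0} = 1
G(10) = mex{1,2,3,1} = 0
G(11) = mex{0,3,2,0} = 1
G(12) = mex{1,0,3,1} = 2
G(13) = mex{2,1,0,2} = 3
G(14) = mex{3,0,1,3} = 2
G(15) = mex{2,1,0,2} = 3
G(16) = mex{3,2,1,3} = 0
G(17) = mex{0,3,2,0} = 1
G(18) = mex{1,2,3,1} = 0
G(19) = mex{0,3,2,0} = 1
G(20) = mex{1,0,3,1} = 2
G(21) = mex{2,1,0,2} = 3
G(22) = mex{3,0,1,3} = 2
G(23) = mex{2,1,0,2} = 3
G(24) = mex{3,2,1,3} = 0
G(25) = mex{0,3,2,0} = 1
G(26) = mex{1,2,3,1} = 0
G_C(26) = 0.
Combined Grundy value = 0 ⊕ 2 ⊕ 0 = 2.
A winning move leaves total XOR = 0, i.e. changes one component's Grundy value g to g ⊕ X where X is the current total.
Stack A: need g' = 0⊕2 = 2. Options: 18−1→G=1, 18−4→G=2, 18−5→G=3, 18−7→G=1, 18−9→G=1. Hits: 1.
Stack B: need g' = 2⊕2 = 0. Options: 18−3→G=1, 18−6→G=0, 18−8→G=3. Hits: 1.
Stack C: need g' = 0⊕2 = 2. Options: 26−1→G=1, 26−4→G=2, 26−5→G=3, 26−9→G=1. Hits: 1.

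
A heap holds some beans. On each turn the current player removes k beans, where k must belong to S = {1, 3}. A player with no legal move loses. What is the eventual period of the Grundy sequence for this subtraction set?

2

G(0) = 0
G(1) = mex{0} = 1
G(2) = mex{1} = 0
G(3) = mex{0,0} = 1
G(4) = mex{1,1} = 0
G(5) = mex{0,0} = 1
G(6) = mex{1,1} = 0
G(7) = mex{0,0} = 1
G(8) = mex{1,1} = 0
G(9) = mex{0,0} = 1
G(10) = mex{1,1} = 0
G(11) = mex{0,0} = 1
G(12) = mex{1,1} = 0
G(13) = mex{0,0} = 1
G(14) = mex{1,1} = 0
G(n+2) = G(n) holds for n = 0,…,2 (a full window of length max(S) = 3), so the sequence is purely periodic with period 2.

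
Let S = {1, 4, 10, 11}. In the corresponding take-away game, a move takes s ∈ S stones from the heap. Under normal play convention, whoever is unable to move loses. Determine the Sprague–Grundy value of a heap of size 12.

3

n :  0  1  2  3  4  5  6  7  8  9 10 11 12
G :  0  1  0  1  2  0  1  0  1  2  3  2  3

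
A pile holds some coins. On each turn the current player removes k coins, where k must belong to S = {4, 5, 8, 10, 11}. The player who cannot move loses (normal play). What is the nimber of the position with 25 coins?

G(0) = 0
G(1) = mex{} = 0
G(2) = mex{} = 0
G(3) = mex{} = 0
G(4) = mex{0} = 1
G(5) = mex{0,0} = 1
G(6) = mex{0,0} = 1
G(7) = mex{0,0} = 1
G(8) = mex{1,0,0} = 2
G(9) = mex{1,1,0} = 2
G(10) = mex{1,1,0,0} = 2
G(11) = mex{1,1,0,0,0} = 2
G(12) = mex{2,1,1,0,0} = 3
G(13) = mex{2,2,1,0,0} = 3
G(14) = mex{2,2,1,1,0} = 3
G(15) = mex{2,2,1,1,1} = 0
G(16) = mex{3,2,2,1,1} = 0
G(17) = mex{3,3,2,1,1} = 0
G(18) = mex{3,3,2,2,1} = 0
G(19) = mex{0,3,2,2,2} = 1
G(20) = mex{0,0,3,2,2} = 1
G(21) = mex{0,0,3,2,2} = 1
G(22) = mex{0,0,3,3,2} = 1
G(23) = mex{1,0,0,3,3} = 2
G(24) = mex{1,1,0,3,3} = 2
G(25) = mex{1,1,0,0,3} = 2

2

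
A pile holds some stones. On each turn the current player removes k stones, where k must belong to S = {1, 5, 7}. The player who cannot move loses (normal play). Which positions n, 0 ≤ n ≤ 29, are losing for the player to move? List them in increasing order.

n :  0  1  2  3  4  5  6  7  8  9 10 11 12 13 14 15 16 17 18 19 20 21 22 23 24 25 26 27 28 29
G :  0  1  0  1  0  1  0  1  0  1  0  1  0  1  0  1  0  1  0  1  0  1  0  1  0  1  0  1  0  1
P-positions are exactly the n with G(n) = 0.

0, 2, 4, 6, 8, 10, 12, 14, 16, 18, 20, 22, 24, 26, 28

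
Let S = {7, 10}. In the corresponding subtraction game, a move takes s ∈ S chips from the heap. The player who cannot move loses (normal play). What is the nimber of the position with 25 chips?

n :  0  1  2  3  4  5  6  7  8  9 10 11 12 13 14 15 16 17 18 19 20 21 22 23 24 25
G :  0  0  0  0  0  0  0  1  1  1  1  1  1  1  2  2  2  0  0  0  0  0  0  0  1  1

1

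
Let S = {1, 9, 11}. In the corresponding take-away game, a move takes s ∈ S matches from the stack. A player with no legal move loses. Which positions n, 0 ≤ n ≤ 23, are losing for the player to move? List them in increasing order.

n :  0  1  2  3  4  5  6  7  8  9 10 11 12 13 14 15 16 17 18 19 20 21 22 23
G :  0  1  0  1  0  1  0  1  0  1  0  1  0  1  0  1  0  1  0  1  0  1  0  1
P-positions are exactly the n with G(n) = 0.

0, 2, 4, 6, 8, 10, 12, 14, 16, 18, 20, 22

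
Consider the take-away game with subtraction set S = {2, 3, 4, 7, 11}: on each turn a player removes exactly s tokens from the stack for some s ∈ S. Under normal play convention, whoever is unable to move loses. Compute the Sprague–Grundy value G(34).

0

G(0) = 0
G(1) = mex{} = 0
G(2) = mex{0} = 1
G(3) = mex{0,0} = 1
G(4) = mex{1,0,0} = 2
G(5) = mex{1,1,0} = 2
G(6) = mex{2,1,1} = 0
G(7) = mex{2,2,1,0} = 3
G(8) = mex{0,2,2,0} = 1
G(9) = mex{3,0,2,1} = 4
G(10) = mex{1,3,0,1} = 2
G(11) = mex{4,1,3,2,0} = 5
G(12) = mex{2,4,1,2,0} = 3
G(13) = mex{5,2,4,0,1} = 3
G(14) = mex{3,5,2,3,1} = 0
G(15) = mex{3,3,5,1,2} = 0
G(16) = mex{0,3,3,4,2} = 1
G(17) = mex{0,0,3,2,0} = 1
G(18) = mex{1,0,0,5,3} = 2
G(19) = mex{1,1,0,3,1} = 2
G(20) = mex{2,1,1,3,4} = 0
G(21) = mex{2,2,1,0,2} = 3
G(22) = mex{0,2,2,0,5} = 1
G(23) = mex{3,0,2,1,3} = 4
G(24) = mex{1,3,0,1,3} = 2
G(25) = mex{4,1,3,2,0} = 5
G(26) = mex{2,4,1,2,0} = 3
G(27) = mex{5,2,4,0,1} = 3
G(28) = mex{3,5,2,3,1} = 0
G(29) = mex{3,3,5,1,2} = 0
G(30) = mex{0,3,3,4,2} = 1
G(31) = mex{0,0,3,2,0} = 1
G(32) = mex{1,0,0,5,3} = 2
G(33) = mex{1,1,0,3,1} = 2
G(34) = mex{2,1,1,3,4} = 0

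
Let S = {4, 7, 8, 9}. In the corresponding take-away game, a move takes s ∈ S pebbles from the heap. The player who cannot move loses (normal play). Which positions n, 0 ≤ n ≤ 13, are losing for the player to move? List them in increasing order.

n :  0  1  2  3  4  5  6  7  8  9 10 11 12 13
G :  0  0  0  0  1  1  1  1  2  2  2  2  3  0
P-positions are exactly the n with G(n) = 0.

0, 1, 2, 3, 13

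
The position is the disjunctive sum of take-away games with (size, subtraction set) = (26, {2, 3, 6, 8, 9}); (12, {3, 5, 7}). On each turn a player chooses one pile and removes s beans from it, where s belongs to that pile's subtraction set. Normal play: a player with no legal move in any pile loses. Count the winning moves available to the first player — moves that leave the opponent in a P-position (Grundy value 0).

1

Pile A, S = {2, 3, 6, 8, 9}:
n :  0  1  2  3  4  5  6  7  8  9 10 11 12 13 14 15 16 17 18 19 20 21 22 23 24 25 26
G :  0  0  1  1  2  0  3  1  2  2  3  3  0  4  1  5  0  0  1  1  2  2  3  3  4  2  5
G_A(26) = 5.
Pile B, S = {3, 5, 7}:
G(0) = 0
G(1) = mex{} = 0
G(2) = mex{} = 0
G(3) = mex{0} = 1
G(4) = mex{0} = 1
G(5) = mex{0,0} = 1
G(6) = mex{1,0} = 2
G(7) = mex{1,0,0} = 2
G(8) = mex{1,1,0} = 2
G(9) = mex{2,1,0} = 3
G(10) = mex{2,1,1} = 0
G(11) = mex{2,2,1} = 0
G(12) = mex{3,2,1} = 0
G_B(12) = 0.
Combined Grundy value = 5 ⊕ 0 = 5.
A winning move leaves total XOR = 0, i.e. changes one component's Grundy value g to g ⊕ X where X is the current total.
Pile A: need g' = 5⊕5 = 0. Options: 26−2→G=4, 26−3→G=3, 26−6→G=2, 26−8→G=1, 26−9→G=0. Hits: 1.
Pile B: need g' = 0⊕5 = 5. Options: 12−3→G=3, 12−5→G=2, 12−7→G=1. Hits: 0.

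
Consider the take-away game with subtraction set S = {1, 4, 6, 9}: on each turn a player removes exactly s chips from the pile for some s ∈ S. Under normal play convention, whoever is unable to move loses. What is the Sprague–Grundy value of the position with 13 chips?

1

n :  0  1  2  3  4  5  6  7  8  9 10 11 12 13
G :  0  1  0  1  2  0  1  0  1  2  0  1  0  1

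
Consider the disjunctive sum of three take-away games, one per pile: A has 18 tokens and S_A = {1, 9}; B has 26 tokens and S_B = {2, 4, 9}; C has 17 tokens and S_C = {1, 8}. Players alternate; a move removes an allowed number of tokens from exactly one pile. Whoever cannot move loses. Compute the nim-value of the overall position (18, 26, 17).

Pile A, S = {1, 9}:
G(0) = 0
G(1) = mex{0} = 1
G(2) = mex{1} = 0
G(3) = mex{0} = 1
G(4) = mex{1} = 0
G(5) = mex{0} = 1
G(6) = mex{1} = 0
G(7) = mex{0} = 1
G(8) = mex{1} = 0
G(9) = mex{0,0} = 1
G(10) = mex{1,1} = 0
G(11) = mex{0,0} = 1
G(12) = mex{1,1} = 0
G(13) = mex{0,0} = 1
G(14) = mex{1,1} = 0
G(15) = mex{0,0} = 1
G(16) = mex{1,1} = 0
G(17) = mex{0,0} = 1
G(18) = mex{1,1} = 0
G_A(18) = 0.
Pile B, S = {2, 4, 9}:
n :  0  1  2  3  4  5  6  7  8  9 10 11 12 13 14 15 16 17 18 19 20 21 22 23 24 25 26
G :  0  0  1  1  2  2  0  0  1  1  2  2  0  0  1  1  2  2  0  0  1  1  2  2  0  0  1
G_B(26) = 1.
Pile C, S = {1, 8}:
n :  0  1  2  3  4  5  6  7  8  9 10 11 12 13 14 15 16 17
G :  0  1  0  1  0  1  0  1  2  0  1  0  1  0  1  0  1  2
G_C(17) = 2.
Combined Grundy value = 0 ⊕ 1 ⊕ 2 = 3.

3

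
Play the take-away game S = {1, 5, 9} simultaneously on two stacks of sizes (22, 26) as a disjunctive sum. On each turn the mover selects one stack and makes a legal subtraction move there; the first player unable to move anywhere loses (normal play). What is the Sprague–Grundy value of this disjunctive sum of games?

0

All stacks use S = {1, 5, 9}:
n :  0  1  2  3  4  5  6  7  8  9 10 11 12 13 14 15 16 17 18 19 20 21 22 23 24 25 26
G :  0  1  0  1  0  1  0  1  0  1  0  1  0  1  0  1  0  1  0  1  0  1  0  1  0  1  0
Stack A: G(22) = 0.
Stack B: G(26) = 0.
Combined Grundy value = 0 ⊕ 0 = 0.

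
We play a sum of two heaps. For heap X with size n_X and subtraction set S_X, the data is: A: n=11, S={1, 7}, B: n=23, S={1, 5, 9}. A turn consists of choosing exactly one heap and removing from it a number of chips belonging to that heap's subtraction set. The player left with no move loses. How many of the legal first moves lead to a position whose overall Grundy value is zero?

Heap A, S = {1, 7}:
n :  0  1  2  3  4  5  6  7  8  9 10 11
G :  0  1  0  1  0  1  0  1  0  1  0  1
G_A(11) = 1.
Heap B, S = {1, 5, 9}:
G(0) = 0
G(1) = mex{0} = 1
G(2) = mex{1} = 0
G(3) = mex{0} = 1
G(4) = mex{1} = 0
G(5) = mex{0,0} = 1
G(6) = mex{1,1} = 0
G(7) = mex{0,0} = 1
G(8) = mex{1,1} = 0
G(9) = mex{0,0,0} = 1
G(10) = mex{1,1,1} = 0
G(11) = mex{0,0,0} = 1
G(12) = mex{1,1,1} = 0
G(13) = mex{0,0,0} = 1
G(14) = mex{1,1,1} = 0
G(15) = mex{0,0,0} = 1
G(16) = mex{1,1,1} = 0
G(17) = mex{0,0,0} = 1
G(18) = mex{1,1,1} = 0
G(19) = mex{0,0,0} = 1
G(20) = mex{1,1,1} = 0
G(21) = mex{0,0,0} = 1
G(22) = mex{1,1,1} = 0
G(23) = mex{0,0,0} = 1
G_B(23) = 1.
Combined Grundy value = 1 ⊕ 1 = 0.
A winning move leaves total XOR = 0, i.e. changes one component's Grundy value g to g ⊕ X where X is the current total.
Heap A: target g' = 1⊕0 = 1, but every legal move changes the Grundy value (mex property), so 0 moves.
Heap B: target g' = 1⊕0 = 1, but every legal move changes the Grundy value (mex property), so 0 moves.

0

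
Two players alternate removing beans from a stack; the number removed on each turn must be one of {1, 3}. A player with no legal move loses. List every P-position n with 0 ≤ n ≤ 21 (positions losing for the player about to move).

n :  0  1  2  3  4  5  6  7  8  9 10 11 12 13 14 15 16 17 18 19 20 21
G :  0  1  0  1  0  1  0  1  0  1  0  1  0  1  0  1  0  1  0  1  0  1
P-positions are exactly the n with G(n) = 0.

0, 2, 4, 6, 8, 10, 12, 14, 16, 18, 20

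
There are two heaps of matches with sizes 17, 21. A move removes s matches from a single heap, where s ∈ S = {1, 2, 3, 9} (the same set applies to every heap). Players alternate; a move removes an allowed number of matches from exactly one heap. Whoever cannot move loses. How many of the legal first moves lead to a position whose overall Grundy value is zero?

0

All heaps use S = {1, 2, 3, 9}:
n :  0  1  2  3  4  5  6  7  8  9 10 11 12 13 14 15 16 17 18 19 20 21
G :  0  1  2  3  0  1  2  3  0  1  2  3  0  1  2  3  0  1  2  3  0  1
Heap A: G(17) = 1.
Heap B: G(21) = 1.
Combined Grundy value = 1 ⊕ 1 = 0.
A winning move leaves total XOR = 0, i.e. changes one component's Grundy value g to g ⊕ X where X is the current total.
Heap A: target g' = 1⊕0 = 1, but every legal move changes the Grundy value (mex property), so 0 moves.
Heap B: target g' = 1⊕0 = 1, but every legal move changes the Grundy value (mex property), so 0 moves.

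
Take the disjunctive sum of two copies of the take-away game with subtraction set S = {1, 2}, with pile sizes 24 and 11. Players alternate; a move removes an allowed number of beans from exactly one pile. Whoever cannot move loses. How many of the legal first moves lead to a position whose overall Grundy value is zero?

All piles use S = {1, 2}:
n :  0  1  2  3  4  5  6  7  8  9 10 11 12 13 14 15 16 17 18 19 20 21 22 23 24
G :  0  1  2  0  1  2  0  1  2  0  1  2  0  1  2  0  1  2  0  1  2  0  1  2  0
Pile A: G(24) = 0.
Pile B: G(11) = 2.
Combined Grundy value = 0 ⊕ 2 = 2.
A winning move leaves total XOR = 0, i.e. changes one component's Grundy value g to g ⊕ X where X is the current total.
Pile A: need g' = 0⊕2 = 2. Options: 24−1→G=2, 24−2→G=1. Hits: 1.
Pile B: need g' = 2⊕2 = 0. Options: 11−1→G=1, 11−2→G=0. Hits: 1.

2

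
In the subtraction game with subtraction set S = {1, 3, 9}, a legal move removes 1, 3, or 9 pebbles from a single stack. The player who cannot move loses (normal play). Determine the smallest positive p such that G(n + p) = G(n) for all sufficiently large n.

2

G(0) = 0
G(1) = mex{0} = 1
G(2) = mex{1} = 0
G(3) = mex{0,0} = 1
G(4) = mex{1,1} = 0
G(5) = mex{0,0} = 1
G(6) = mex{1,1} = 0
G(7) = mex{0,0} = 1
G(8) = mex{1,1} = 0
G(9) = mex{0,0,0} = 1
G(10) = mex{1,1,1} = 0
G(11) = mex{0,0,0} = 1
G(12) = mex{1,1,1} = 0
G(13) = mex{0,0,0} = 1
G(14) = mex{1,1,1} = 0
G(n+2) = G(n) holds for n = 0,…,8 (a full window of length max(S) = 9), so the sequence is purely periodic with period 2.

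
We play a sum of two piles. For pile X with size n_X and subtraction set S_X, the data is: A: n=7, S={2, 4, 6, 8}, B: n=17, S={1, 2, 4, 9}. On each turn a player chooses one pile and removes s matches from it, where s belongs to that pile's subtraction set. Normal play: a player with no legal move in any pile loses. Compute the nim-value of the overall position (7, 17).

Pile A, S = {2, 4, 6, 8}:
n : 0 1 2 3 4 5 6 7
G : 0 0 1 1 2 2 3 3
G_A(7) = 3.
Pile B, S = {1, 2, 4, 9}:
n :  0  1  2  3  4  5  6  7  8  9 10 11 12 13 14 15 16 17
G :  0  1  2  0  1  2  0  1  2  3  4  0  1  2  0  1  2  0
G_B(17) = 0.
Combined Grundy value = 3 ⊕ 0 = 3.

3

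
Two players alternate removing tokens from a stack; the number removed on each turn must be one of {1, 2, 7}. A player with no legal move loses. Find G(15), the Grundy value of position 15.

G(0) = 0
G(1) = mex{0} = 1
G(2) = mex{1,0} = 2
G(3) = mex{2,1} = 0
G(4) = mex{0,2} = 1
G(5) = mex{1,0} = 2
G(6) = mex{2,1} = 0
G(7) = mex{0,2,0} = 1
G(8) = mex{1,0,1} = 2
G(9) = mex{2,1,2} = 0
G(10) = mex{0,2,0} = 1
G(11) = mex{1,0,1} = 2
G(12) = mex{2,1,2} = 0
G(13) = mex{0,2,0} = 1
G(14) = mex{1,0,1} = 2
G(15) = mex{2,1,2} = 0

0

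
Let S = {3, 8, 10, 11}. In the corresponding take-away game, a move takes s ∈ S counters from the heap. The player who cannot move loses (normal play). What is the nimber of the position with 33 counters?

n :  0  1  2  3  4  5  6  7  8  9 10 11 12 13 14 15 16 17 18 19 20 21 22 23 24 25 26 27 28 29 30 31 32 33
G :  0  0  0  1  1  1  0  0  2  1  1  3  2  2  2  3  3  3  4  0  0  0  1  1  1  0  0  2  1  1  3  2  2  2

2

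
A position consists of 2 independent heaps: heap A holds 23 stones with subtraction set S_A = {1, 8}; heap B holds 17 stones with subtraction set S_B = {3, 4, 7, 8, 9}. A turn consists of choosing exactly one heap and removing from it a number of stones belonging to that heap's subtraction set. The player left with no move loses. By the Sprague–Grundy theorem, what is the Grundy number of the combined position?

Heap A, S = {1, 8}:
G(0) = 0
G(1) = mex{0} = 1
G(2) = mex{1} = 0
G(3) = mex{0} = 1
G(4) = mex{1} = 0
G(5) = mex{0} = 1
G(6) = mex{1} = 0
G(7) = mex{0} = 1
G(8) = mex{1,0} = 2
G(9) = mex{2,1} = 0
G(10) = mex{0,0} = 1
G(11) = mex{1,1} = 0
G(12) = mex{0,0} = 1
G(13) = mex{1,1} = 0
G(14) = mex{0,0} = 1
G(15) = mex{1,1} = 0
G(16) = mex{0,2} = 1
G(17) = mex{1,0} = 2
G(18) = mex{2,1} = 0
G(19) = mex{0,0} = 1
G(20) = mex{1,1} = 0
G(21) = mex{0,0} = 1
G(22) = mex{1,1} = 0
G(23) = mex{0,0} = 1
G_A(23) = 1.
Heap B, S = {3, 4, 7, 8, 9}:
n :  0  1  2  3  4  5  6  7  8  9 10 11 12 13 14 15 16 17
G :  0  0  0  1  1  1  2  2  2  3  3  3  0  0  0  1  1  1
G_B(17) = 1.
Combined Grundy value = 1 ⊕ 1 = 0.

0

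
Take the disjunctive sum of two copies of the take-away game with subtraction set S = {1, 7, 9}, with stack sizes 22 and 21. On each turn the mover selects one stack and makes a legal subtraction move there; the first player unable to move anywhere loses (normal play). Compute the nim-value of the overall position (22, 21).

All stacks use S = {1, 7, 9}:
G(0) = 0
G(1) = mex{0} = 1
G(2) = mex{1} = 0
G(3) = mex{0} = 1
G(4) = mex{1} = 0
G(5) = mex{0} = 1
G(6) = mex{1} = 0
G(7) = mex{0,0} = 1
G(8) = mex{1,1} = 0
G(9) = mex{0,0,0} = 1
G(10) = mex{1,1,1} = 0
G(11) = mex{0,0,0} = 1
G(12) = mex{1,1,1} = 0
G(13) = mex{0,0,0} = 1
G(14) = mex{1,1,1} = 0
G(15) = mex{0,0,0} = 1
G(16) = mex{1,1,1} = 0
G(17) = mex{0,0,0} = 1
G(18) = mex{1,1,1} = 0
G(19) = mex{0,0,0} = 1
G(20) = mex{1,1,1} = 0
G(21) = mex{0,0,0} = 1
G(22) = mex{1,1,1} = 0
Stack A: G(22) = 0.
Stack B: G(21) = 1.
Combined Grundy value = 0 ⊕ 1 = 1.

1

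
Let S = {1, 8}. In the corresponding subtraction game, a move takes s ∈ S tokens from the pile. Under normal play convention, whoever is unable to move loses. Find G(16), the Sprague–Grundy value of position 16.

G(0) = 0
G(1) = mex{0} = 1
G(2) = mex{1} = 0
G(3) = mex{0} = 1
G(4) = mex{1} = 0
G(5) = mex{0} = 1
G(6) = mex{1} = 0
G(7) = mex{0} = 1
G(8) = mex{1,0} = 2
G(9) = mex{2,1} = 0
G(10) = mex{0,0} = 1
G(11) = mex{1,1} = 0
G(12) = mex{0,0} = 1
G(13) = mex{1,1} = 0
G(14) = mex{0,0} = 1
G(15) = mex{1,1} = 0
G(16) = mex{0,2} = 1

1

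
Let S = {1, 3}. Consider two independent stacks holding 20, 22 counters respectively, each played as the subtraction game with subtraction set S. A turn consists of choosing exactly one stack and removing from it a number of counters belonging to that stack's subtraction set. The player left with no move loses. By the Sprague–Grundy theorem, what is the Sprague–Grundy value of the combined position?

All stacks use S = {1, 3}:
G(0) = 0
G(1) = mex{0} = 1
G(2) = mex{1} = 0
G(3) = mex{0,0} = 1
G(4) = mex{1,1} = 0
G(5) = mex{0,0} = 1
G(6) = mex{1,1} = 0
G(7) = mex{0,0} = 1
G(8) = mex{1,1} = 0
G(9) = mex{0,0} = 1
G(10) = mex{1,1} = 0
G(11) = mex{0,0} = 1
G(12) = mex{1,1} = 0
G(13) = mex{0,0} = 1
G(14) = mex{1,1} = 0
G(15) = mex{0,0} = 1
G(16) = mex{1,1} = 0
G(17) = mex{0,0} = 1
G(18) = mex{1,1} = 0
G(19) = mex{0,0} = 1
G(20) = mex{1,1} = 0
G(21) = mex{0,0} = 1
G(22) = mex{1,1} = 0
Stack A: G(20) = 0.
Stack B: G(22) = 0.
Combined Grundy value = 0 ⊕ 0 = 0.

0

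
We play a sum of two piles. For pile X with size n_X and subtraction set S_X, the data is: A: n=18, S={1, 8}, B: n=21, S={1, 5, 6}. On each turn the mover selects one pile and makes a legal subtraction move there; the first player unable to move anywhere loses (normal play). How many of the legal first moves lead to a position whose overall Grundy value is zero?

Pile A, S = {1, 8}:
n :  0  1  2  3  4  5  6  7  8  9 10 11 12 13 14 15 16 17 18
G :  0  1  0  1  0  1  0  1  2  0  1  0  1  0  1  0  1  2  0
G_A(18) = 0.
Pile B, S = {1, 5, 6}:
n :  0  1  2  3  4  5  6  7  8  9 10 11 12 13 14 15 16 17 18 19 20 21
G :  0  1  0  1  0  1  2  3  2  3  2  0  1  0  1  0  1  2  3  2  3  2
G_B(21) = 2.
Combined Grundy value = 0 ⊕ 2 = 2.
A winning move leaves total XOR = 0, i.e. changes one component's Grundy value g to g ⊕ X where X is the current total.
Pile A: need g' = 0⊕2 = 2. Options: 18−1→G=2, 18−8→G=1. Hits: 1.
Pile B: need g' = 2⊕2 = 0. Options: 21−1→G=3, 21−5→G=1, 21−6→G=0. Hits: 1.

2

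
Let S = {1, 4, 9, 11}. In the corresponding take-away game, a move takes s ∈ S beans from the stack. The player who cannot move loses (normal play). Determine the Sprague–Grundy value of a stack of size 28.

n :  0  1  2  3  4  5  6  7  8  9 10 11 12 13 14 15 16 17 18 19 20 21 22 23 24 25 26 27 28
G :  0  1  0  1  2  0  1  0  1  2  0  1  0  1  2  0  1  0  1  2  0  1  0  1  2  0  1  0  1

1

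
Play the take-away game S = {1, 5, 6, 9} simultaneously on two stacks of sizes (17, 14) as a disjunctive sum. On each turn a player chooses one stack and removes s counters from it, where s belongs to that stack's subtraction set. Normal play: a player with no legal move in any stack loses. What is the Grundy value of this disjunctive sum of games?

1

All stacks use S = {1, 5, 6, 9}:
G(0) = 0
G(1) = mex{0} = 1
G(2) = mex{1} = 0
G(3) = mex{0} = 1
G(4) = mex{1} = 0
G(5) = mex{0,0} = 1
G(6) = mex{1,1,0} = 2
G(7) = mex{2,0,1} = 3
G(8) = mex{3,1,0} = 2
G(9) = mex{2,0,1,0} = 3
G(10) = mex{3,1,0,1} = 2
G(11) = mex{2,2,1,0} = 3
G(12) = mex{3,3,2,1} = 0
G(13) = mex{0,2,3,0} = 1
G(14) = mex{1,3,2,1} = 0
G(15) = mex{0,2,3,2} = 1
G(16) = mex{1,3,2,3} = 0
G(17) = mex{0,0,3,2} = 1
Stack A: G(17) = 1.
Stack B: G(14) = 0.
Combined Grundy value = 1 ⊕ 0 = 1.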